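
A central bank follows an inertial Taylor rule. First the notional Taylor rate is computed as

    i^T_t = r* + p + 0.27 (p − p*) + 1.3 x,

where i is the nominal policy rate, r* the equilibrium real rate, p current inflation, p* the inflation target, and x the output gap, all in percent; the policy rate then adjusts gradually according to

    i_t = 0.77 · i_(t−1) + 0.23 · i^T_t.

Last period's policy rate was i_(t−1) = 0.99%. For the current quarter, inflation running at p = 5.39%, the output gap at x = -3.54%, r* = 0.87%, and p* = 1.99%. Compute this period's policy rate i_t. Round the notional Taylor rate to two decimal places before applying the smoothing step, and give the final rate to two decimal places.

i^T_t = 0.87 + 5.39 + 0.27 × (5.39 − 1.99) + 1.3 × (-3.54)
   = 0.87 + 5.39 + 0.918 − 4.602 = 2.58
i_t = 0.77 × 0.99 + 0.23 × 2.58 = 0.7623 + 0.5934 = 1.36

1.36%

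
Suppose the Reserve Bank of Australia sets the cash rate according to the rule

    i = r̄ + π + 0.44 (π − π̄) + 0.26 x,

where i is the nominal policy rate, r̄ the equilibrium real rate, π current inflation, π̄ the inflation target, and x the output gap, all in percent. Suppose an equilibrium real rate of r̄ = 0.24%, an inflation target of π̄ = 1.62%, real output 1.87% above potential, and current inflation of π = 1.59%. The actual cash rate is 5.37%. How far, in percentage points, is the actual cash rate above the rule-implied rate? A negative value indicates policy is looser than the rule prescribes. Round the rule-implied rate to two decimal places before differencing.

3.07 pp

Output 1.87% above potential → x = 1.87.
i = 0.24 + 1.59 + 0.44 × (1.59 − 1.62) + 0.26 × 1.87
   = 0.24 + 1.59 − 0.0132 + 0.4862 = 2.30
Deviation = 5.37 − 2.30 = 3.07 pp.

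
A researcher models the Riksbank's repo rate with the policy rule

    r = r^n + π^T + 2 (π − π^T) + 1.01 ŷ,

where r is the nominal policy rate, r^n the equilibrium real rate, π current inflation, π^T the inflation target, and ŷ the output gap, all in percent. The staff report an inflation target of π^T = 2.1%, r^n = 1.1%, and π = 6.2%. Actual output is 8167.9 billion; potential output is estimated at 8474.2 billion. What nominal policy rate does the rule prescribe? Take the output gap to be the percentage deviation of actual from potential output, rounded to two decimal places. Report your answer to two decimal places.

Output gap = 100 × (8167.9 − 8474.2) / 8474.2 = -3.61%.
r = 1.10 + 2.10 + 2 × (6.20 − 2.10) + 1.01 × (-3.61)
   = 1.10 + 2.1 + 8.2 − 3.6461 = 7.75

7.75%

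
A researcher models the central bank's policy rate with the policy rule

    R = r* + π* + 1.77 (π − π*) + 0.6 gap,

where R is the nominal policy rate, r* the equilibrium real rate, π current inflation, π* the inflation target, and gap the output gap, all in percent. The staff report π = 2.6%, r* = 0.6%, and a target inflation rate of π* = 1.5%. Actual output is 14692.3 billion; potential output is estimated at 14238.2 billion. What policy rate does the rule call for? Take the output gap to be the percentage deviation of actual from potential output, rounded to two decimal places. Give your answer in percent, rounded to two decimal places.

Output gap = 100 × (14692.3 − 14238.2) / 14238.2 = 3.19%.
R = 0.60 + 1.50 + 1.77 × (2.60 − 1.50) + 0.6 × 3.19
   = 0.60 + 1.5 + 1.947 + 1.914 = 5.96

5.96%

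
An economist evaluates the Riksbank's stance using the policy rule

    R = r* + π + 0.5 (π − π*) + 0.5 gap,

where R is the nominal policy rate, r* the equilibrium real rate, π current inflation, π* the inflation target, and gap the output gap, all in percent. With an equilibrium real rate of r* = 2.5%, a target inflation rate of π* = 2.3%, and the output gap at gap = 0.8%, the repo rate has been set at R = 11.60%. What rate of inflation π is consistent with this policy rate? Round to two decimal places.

6.57%

Collecting π: R = r* + (1 + 0.5) π − 0.5 π* + 0.5 gap
1.5 π = 11.60 − 2.5 + 0.5 × 2.3 − 0.5 × 0.8 = 9.85
π = 9.85 / 1.5 = 6.57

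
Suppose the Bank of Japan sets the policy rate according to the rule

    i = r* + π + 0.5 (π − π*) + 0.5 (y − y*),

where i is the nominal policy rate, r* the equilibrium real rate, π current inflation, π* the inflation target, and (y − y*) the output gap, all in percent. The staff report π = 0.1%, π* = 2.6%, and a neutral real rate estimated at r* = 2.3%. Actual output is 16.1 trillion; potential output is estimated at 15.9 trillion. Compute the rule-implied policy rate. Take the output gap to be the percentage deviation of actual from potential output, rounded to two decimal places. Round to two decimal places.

1.78%

Output gap = 100 × (16.1 − 15.9) / 15.9 = 1.26%.
i = 2.30 + 0.10 + 0.5 × (0.10 − 2.60) + 0.5 × 1.26
   = 2.30 + 0.1 − 1.25 + 0.63 = 1.78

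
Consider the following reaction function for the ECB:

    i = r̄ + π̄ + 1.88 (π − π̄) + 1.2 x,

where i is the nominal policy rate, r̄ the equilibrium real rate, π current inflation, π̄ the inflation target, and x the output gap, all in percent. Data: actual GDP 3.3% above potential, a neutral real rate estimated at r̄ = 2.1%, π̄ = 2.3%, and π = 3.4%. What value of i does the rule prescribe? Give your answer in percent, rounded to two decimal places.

10.43%

Output 3.3% above potential → x = 3.3.
i = 2.1 + 2.3 + 1.88 × (3.4 − 2.3) + 1.2 × 3.3
   = 2.1 + 2.3 + 2.068 + 3.96 = 10.43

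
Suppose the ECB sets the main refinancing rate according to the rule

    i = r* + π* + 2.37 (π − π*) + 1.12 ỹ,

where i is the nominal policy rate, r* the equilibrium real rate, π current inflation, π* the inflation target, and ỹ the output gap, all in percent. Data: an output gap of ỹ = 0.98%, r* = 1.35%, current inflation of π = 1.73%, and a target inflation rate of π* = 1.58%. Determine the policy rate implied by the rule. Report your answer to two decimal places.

4.38%

i = 1.35 + 1.58 + 2.37 × (1.73 − 1.58) + 1.12 × 0.98
   = 1.35 + 1.58 + 0.3555 + 1.0976 = 4.38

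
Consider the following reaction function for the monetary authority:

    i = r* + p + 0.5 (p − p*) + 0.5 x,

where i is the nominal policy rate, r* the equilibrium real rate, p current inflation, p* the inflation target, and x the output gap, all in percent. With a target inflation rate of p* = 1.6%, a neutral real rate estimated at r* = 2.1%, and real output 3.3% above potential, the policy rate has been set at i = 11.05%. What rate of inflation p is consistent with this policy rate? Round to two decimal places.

Output 3.3% above potential → x = 3.3.
Collecting p: i = r* + (1 + 0.5) p − 0.5 p* + 0.5 x
1.5 p = 11.05 − 2.1 + 0.5 × 1.6 − 0.5 × 3.3 = 8.1
p = 8.1 / 1.5 = 5.40

5.40%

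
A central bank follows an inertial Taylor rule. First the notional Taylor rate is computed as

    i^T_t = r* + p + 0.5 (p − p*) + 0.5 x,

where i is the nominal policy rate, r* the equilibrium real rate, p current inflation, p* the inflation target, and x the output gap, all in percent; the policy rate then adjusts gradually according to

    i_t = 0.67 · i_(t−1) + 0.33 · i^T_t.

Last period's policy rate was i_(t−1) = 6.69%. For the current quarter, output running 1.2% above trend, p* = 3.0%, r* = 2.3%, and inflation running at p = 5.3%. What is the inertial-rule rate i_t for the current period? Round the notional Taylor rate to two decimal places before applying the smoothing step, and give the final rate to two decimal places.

Output 1.2% above potential → x = 1.2.
i^T_t = 2.3 + 5.3 + 0.5 × (5.3 − 3.0) + 0.5 × 1.2
   = 2.3 + 5.3 + 1.15 + 0.6 = 9.35
i_t = 0.67 × 6.69 + 0.33 × 9.35 = 4.4823 + 3.0855 = 7.57

7.57%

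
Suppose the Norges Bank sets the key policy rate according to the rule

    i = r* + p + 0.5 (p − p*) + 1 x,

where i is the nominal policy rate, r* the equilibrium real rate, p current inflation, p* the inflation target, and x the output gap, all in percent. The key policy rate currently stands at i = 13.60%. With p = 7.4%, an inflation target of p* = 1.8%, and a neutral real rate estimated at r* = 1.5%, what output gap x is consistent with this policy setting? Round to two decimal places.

1 x = 13.60 − 1.5 − 7.4 − 0.5 × (7.4 − 1.8) = 1.9
x = 1.9 / 1 = 1.90

1.90%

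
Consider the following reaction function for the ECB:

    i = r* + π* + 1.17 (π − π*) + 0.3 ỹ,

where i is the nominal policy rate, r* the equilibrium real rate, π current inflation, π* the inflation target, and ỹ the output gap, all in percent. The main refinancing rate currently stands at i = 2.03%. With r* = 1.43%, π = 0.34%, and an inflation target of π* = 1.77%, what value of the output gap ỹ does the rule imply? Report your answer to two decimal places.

1.68%

0.3 ỹ = 2.03 − 1.43 − 1.77 − 1.17 × (0.34 − 1.77) = 0.5031
ỹ = 0.5031 / 0.3 = 1.68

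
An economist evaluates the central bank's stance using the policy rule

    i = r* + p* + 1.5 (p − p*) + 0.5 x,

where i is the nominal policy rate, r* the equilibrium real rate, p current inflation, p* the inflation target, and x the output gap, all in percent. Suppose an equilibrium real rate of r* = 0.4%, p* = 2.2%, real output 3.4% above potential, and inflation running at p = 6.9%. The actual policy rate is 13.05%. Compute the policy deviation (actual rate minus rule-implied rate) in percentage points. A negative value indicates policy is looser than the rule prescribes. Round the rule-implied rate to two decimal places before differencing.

1.70 pp

Output 3.4% above potential → x = 3.4.
i = 0.4 + 2.2 + 1.5 × (6.9 − 2.2) + 0.5 × 3.4
   = 0.4 + 2.2 + 7.05 + 1.7 = 11.35
Deviation = 13.05 − 11.35 = 1.70 pp.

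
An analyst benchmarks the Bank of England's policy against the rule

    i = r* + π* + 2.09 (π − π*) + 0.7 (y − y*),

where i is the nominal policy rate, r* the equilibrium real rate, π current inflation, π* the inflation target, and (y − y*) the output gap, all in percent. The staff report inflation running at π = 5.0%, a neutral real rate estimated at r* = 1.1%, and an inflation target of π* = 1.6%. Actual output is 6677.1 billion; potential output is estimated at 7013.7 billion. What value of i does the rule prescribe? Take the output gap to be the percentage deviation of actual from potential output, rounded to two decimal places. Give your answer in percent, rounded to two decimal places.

Output gap = 100 × (6677.1 − 7013.7) / 7013.7 = -4.80%.
i = 1.10 + 1.60 + 2.09 × (5.00 − 1.60) + 0.7 × (-4.80)
   = 1.10 + 1.6 + 7.106 − 3.36 = 6.45

6.45%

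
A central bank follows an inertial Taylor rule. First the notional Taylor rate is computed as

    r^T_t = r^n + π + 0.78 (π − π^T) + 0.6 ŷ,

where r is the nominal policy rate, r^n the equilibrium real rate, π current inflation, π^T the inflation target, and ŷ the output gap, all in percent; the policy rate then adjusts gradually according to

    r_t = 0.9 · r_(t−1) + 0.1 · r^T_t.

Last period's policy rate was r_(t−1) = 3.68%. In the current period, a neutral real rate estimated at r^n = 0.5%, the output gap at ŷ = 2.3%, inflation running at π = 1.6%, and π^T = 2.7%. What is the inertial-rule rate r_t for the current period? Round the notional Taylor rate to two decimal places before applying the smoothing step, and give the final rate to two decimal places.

r^T_t = 0.5 + 1.6 + 0.78 × (1.6 − 2.7) + 0.6 × 2.3
   = 0.5 + 1.6 − 0.858 + 1.38 = 2.62
r_t = 0.9 × 3.68 + 0.1 × 2.62 = 3.312 + 0.262 = 3.57

3.57%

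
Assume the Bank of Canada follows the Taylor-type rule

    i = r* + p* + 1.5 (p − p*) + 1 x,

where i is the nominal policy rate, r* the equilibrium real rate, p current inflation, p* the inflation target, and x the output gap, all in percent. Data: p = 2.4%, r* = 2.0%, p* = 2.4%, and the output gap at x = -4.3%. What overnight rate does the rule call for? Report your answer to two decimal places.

i = 2.0 + 2.4 + 1.5 × (2.4 − 2.4) + 1 × (-4.3)
   = 2.0 + 2.4 + 0 − 4.3 = 0.10

0.10%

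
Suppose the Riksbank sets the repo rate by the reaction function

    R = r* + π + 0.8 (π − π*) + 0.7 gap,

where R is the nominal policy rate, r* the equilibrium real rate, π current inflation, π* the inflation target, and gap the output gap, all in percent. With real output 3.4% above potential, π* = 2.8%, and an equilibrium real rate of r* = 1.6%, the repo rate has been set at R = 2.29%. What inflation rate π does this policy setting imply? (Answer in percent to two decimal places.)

Output 3.4% above potential → gap = 3.4.
Collecting π: R = r* + (1 + 0.8) π − 0.8 π* + 0.7 gap
1.8 π = 2.29 − 1.6 + 0.8 × 2.8 − 0.7 × 3.4 = 0.55
π = 0.55 / 1.8 = 0.31

0.31%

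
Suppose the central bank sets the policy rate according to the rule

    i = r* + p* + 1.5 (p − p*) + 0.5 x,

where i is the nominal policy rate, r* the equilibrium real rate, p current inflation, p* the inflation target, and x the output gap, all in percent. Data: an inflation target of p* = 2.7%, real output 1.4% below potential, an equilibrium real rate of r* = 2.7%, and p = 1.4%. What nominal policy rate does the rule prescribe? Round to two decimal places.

Output 1.4% below potential → x = -1.4.
i = 2.7 + 2.7 + 1.5 × (1.4 − 2.7) + 0.5 × (-1.4)
   = 2.7 + 2.7 − 1.95 − 0.7 = 2.75

2.75%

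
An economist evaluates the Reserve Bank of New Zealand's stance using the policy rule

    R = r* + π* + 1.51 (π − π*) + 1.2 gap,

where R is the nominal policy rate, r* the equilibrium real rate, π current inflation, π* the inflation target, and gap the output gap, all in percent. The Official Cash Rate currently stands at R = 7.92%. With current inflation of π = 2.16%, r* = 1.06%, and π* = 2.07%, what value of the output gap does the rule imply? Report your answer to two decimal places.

1.2 gap = 7.92 − 1.06 − 2.07 − 1.51 × (2.16 − 2.07) = 4.6541
gap = 4.6541 / 1.2 = 3.88

3.88%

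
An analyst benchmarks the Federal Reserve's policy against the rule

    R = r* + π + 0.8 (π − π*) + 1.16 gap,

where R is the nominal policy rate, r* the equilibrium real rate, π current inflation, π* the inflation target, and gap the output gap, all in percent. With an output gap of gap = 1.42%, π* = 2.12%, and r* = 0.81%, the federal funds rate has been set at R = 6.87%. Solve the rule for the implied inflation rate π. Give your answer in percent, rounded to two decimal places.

3.39%

Collecting π: R = r* + (1 + 0.8) π − 0.8 π* + 1.16 gap
1.8 π = 6.87 − 0.81 + 0.8 × 2.12 − 1.16 × 1.42 = 6.1088
π = 6.1088 / 1.8 = 3.39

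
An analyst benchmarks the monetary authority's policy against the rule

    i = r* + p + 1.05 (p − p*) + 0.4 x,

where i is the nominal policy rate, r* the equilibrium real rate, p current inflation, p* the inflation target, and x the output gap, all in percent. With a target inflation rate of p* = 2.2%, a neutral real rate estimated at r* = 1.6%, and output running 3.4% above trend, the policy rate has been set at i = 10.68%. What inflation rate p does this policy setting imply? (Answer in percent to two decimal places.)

Output 3.4% above potential → x = 3.4.
Collecting p: i = r* + (1 + 1.05) p − 1.05 p* + 0.4 x
2.05 p = 10.68 − 1.6 + 1.05 × 2.2 − 0.4 × 3.4 = 10.03
p = 10.03 / 2.05 = 4.89

4.89%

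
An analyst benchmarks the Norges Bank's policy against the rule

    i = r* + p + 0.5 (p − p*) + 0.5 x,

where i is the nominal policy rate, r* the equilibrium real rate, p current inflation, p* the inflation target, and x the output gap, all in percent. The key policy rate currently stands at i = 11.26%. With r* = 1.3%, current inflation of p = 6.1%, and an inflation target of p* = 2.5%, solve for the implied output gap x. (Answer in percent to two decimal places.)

4.12%

0.5 x = 11.26 − 1.3 − 6.1 − 0.5 × (6.1 − 2.5) = 2.06
x = 2.06 / 0.5 = 4.12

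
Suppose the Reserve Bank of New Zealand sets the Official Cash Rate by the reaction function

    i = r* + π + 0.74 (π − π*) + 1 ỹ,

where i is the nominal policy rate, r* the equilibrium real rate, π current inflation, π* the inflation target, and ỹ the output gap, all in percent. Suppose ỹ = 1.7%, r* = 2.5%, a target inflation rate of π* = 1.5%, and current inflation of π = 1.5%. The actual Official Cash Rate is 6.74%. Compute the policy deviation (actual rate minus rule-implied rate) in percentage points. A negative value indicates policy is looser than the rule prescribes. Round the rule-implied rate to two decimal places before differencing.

1.04 pp

i = 2.5 + 1.5 + 0.74 × (1.5 − 1.5) + 1 × 1.7
   = 2.5 + 1.5 + 0 + 1.7 = 5.70
Deviation = 6.74 − 5.70 = 1.04 pp.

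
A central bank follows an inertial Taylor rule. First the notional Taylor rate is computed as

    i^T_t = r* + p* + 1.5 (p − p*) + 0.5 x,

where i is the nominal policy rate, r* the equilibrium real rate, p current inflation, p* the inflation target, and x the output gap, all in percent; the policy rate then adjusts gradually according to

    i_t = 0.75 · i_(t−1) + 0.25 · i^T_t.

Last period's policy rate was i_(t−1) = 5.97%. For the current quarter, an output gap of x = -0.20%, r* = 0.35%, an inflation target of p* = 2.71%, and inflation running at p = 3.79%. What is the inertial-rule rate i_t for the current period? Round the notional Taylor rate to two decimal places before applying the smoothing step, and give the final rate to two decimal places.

5.62%

i^T_t = 0.35 + 2.71 + 1.5 × (3.79 − 2.71) + 0.5 × (-0.20)
   = 0.35 + 2.71 + 1.62 − 0.1 = 4.58
i_t = 0.75 × 5.97 + 0.25 × 4.58 = 4.4775 + 1.145 = 5.62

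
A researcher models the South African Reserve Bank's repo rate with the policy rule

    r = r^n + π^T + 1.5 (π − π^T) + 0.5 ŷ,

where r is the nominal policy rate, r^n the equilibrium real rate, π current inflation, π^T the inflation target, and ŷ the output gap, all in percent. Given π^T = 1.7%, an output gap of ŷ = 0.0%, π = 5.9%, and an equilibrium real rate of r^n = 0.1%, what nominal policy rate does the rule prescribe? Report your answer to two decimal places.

r = 0.1 + 1.7 + 1.5 × (5.9 − 1.7) + 0.5 × 0.0
   = 0.1 + 1.7 + 6.3 + 0 = 8.10

8.10%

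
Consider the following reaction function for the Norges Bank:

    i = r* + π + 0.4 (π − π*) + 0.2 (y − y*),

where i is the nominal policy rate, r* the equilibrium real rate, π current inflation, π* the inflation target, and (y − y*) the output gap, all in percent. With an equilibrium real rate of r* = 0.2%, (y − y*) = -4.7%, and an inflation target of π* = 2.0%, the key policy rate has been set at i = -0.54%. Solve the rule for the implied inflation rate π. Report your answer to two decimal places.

0.71%

Collecting π: i = r* + (1 + 0.4) π − 0.4 π* + 0.2 (y − y*)
1.4 π = -0.54 − 0.2 + 0.4 × 2.0 − 0.2 × (-4.7) = 1
π = 1 / 1.4 = 0.71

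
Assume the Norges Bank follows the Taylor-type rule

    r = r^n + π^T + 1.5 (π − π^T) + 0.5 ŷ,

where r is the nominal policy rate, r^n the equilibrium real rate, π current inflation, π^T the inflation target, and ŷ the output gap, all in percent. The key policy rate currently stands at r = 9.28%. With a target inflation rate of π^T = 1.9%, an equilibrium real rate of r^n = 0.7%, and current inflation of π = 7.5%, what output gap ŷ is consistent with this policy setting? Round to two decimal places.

-3.44%

0.5 ŷ = 9.28 − 0.7 − 1.9 − 1.5 × (7.5 − 1.9) = -1.72
ŷ = -1.72 / 0.5 = -3.44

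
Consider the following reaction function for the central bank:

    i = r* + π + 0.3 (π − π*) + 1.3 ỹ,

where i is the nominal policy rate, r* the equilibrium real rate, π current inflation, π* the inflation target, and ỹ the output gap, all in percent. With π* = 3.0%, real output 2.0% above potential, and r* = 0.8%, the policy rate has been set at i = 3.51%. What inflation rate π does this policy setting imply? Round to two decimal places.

Output 2.0% above potential → ỹ = 2.0.
Collecting π: i = r* + (1 + 0.3) π − 0.3 π* + 1.3 ỹ
1.3 π = 3.51 − 0.8 + 0.3 × 3.0 − 1.3 × 2.0 = 1.01
π = 1.01 / 1.3 = 0.78

0.78%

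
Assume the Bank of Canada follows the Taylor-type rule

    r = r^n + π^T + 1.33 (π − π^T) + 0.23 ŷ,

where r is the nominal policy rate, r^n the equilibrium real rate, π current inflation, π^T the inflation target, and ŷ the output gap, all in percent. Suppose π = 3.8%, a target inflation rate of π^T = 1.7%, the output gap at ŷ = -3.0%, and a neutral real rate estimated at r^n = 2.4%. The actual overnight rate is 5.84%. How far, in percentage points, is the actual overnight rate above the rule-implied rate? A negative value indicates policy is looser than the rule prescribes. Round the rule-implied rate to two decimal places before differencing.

-0.36 pp

r = 2.4 + 1.7 + 1.33 × (3.8 − 1.7) + 0.23 × (-3.0)
   = 2.4 + 1.7 + 2.793 − 0.69 = 6.20
Deviation = 5.84 − 6.20 = -0.36 pp.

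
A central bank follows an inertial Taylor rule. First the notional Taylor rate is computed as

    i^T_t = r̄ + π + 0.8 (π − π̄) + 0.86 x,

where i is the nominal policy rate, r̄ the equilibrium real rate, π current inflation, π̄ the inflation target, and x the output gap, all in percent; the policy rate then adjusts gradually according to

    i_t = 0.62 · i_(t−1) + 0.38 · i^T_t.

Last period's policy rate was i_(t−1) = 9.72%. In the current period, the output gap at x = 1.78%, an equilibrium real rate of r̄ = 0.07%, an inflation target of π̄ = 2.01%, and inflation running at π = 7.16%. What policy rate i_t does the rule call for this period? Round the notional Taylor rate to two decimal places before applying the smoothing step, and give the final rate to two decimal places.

i^T_t = 0.07 + 7.16 + 0.8 × (7.16 − 2.01) + 0.86 × 1.78
   = 0.07 + 7.16 + 4.12 + 1.5308 = 12.88
i_t = 0.62 × 9.72 + 0.38 × 12.88 = 6.0264 + 4.8944 = 10.92

10.92%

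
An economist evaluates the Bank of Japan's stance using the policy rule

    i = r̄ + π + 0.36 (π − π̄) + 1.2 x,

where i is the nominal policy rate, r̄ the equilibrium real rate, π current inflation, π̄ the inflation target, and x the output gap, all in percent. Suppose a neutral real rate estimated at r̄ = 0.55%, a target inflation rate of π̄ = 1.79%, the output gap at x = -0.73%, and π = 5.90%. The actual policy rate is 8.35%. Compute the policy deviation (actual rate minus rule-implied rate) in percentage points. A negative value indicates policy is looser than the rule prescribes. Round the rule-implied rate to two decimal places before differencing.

1.30 pp

i = 0.55 + 5.90 + 0.36 × (5.90 − 1.79) + 1.2 × (-0.73)
   = 0.55 + 5.9 + 1.4796 − 0.876 = 7.05
Deviation = 8.35 − 7.05 = 1.30 pp.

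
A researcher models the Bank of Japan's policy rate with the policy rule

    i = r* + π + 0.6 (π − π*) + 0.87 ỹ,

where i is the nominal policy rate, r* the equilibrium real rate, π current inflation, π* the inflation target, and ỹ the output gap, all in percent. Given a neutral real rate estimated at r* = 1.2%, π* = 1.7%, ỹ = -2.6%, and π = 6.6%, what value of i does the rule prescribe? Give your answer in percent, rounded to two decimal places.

i = 1.2 + 6.6 + 0.6 × (6.6 − 1.7) + 0.87 × (-2.6)
   = 1.2 + 6.6 + 2.94 − 2.262 = 8.48

8.48%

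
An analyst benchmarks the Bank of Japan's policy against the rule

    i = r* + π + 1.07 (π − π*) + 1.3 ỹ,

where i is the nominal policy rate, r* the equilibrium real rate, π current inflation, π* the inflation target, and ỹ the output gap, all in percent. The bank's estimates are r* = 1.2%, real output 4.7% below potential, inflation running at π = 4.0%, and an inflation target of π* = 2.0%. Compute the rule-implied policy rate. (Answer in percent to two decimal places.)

Output 4.7% below potential → ỹ = -4.7.
i = 1.2 + 4.0 + 1.07 × (4.0 − 2.0) + 1.3 × (-4.7)
   = 1.2 + 4 + 2.14 − 6.11 = 1.23

1.23%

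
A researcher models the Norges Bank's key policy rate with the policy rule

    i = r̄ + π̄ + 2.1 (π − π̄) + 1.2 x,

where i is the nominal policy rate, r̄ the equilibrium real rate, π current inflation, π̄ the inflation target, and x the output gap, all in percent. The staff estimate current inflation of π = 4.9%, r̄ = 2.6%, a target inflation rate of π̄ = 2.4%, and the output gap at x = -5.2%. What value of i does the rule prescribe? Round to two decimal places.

i = 2.6 + 2.4 + 2.1 × (4.9 − 2.4) + 1.2 × (-5.2)
   = 2.6 + 2.4 + 5.25 − 6.24 = 4.01

4.01%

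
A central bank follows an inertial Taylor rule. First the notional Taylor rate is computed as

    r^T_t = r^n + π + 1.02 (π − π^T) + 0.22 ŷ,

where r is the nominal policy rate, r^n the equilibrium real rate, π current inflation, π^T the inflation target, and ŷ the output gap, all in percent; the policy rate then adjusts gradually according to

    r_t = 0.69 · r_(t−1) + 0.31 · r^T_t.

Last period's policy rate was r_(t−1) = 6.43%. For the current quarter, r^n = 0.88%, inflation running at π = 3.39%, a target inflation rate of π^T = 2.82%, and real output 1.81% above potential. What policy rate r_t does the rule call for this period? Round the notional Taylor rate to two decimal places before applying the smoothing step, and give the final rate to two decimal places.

6.06%

Output 1.81% above potential → ŷ = 1.81.
r^T_t = 0.88 + 3.39 + 1.02 × (3.39 − 2.82) + 0.22 × 1.81
   = 0.88 + 3.39 + 0.5814 + 0.3982 = 5.25
r_t = 0.69 × 6.43 + 0.31 × 5.25 = 4.4367 + 1.6275 = 6.06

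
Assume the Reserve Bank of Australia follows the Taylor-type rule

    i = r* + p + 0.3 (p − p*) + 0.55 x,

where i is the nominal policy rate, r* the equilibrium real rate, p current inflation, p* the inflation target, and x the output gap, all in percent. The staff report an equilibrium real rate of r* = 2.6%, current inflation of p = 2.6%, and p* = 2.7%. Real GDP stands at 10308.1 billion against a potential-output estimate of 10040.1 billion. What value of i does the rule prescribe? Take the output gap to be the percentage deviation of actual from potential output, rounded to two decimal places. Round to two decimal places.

6.64%

Output gap = 100 × (10308.1 − 10040.1) / 10040.1 = 2.67%.
i = 2.60 + 2.60 + 0.3 × (2.60 − 2.70) + 0.55 × 2.67
   = 2.60 + 2.6 − 0.03 + 1.4685 = 6.64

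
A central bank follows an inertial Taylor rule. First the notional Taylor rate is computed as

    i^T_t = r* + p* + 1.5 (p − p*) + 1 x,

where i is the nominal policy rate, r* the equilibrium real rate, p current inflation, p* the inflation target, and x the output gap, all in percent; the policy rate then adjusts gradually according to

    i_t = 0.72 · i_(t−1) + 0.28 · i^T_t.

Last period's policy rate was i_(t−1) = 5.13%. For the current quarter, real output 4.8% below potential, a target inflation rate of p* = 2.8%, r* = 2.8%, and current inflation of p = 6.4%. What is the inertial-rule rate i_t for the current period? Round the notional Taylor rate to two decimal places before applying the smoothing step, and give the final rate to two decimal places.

Output 4.8% below potential → x = -4.8.
i^T_t = 2.8 + 2.8 + 1.5 × (6.4 − 2.8) + 1 × (-4.8)
   = 2.8 + 2.8 + 5.4 − 4.8 = 6.20
i_t = 0.72 × 5.13 + 0.28 × 6.20 = 3.6936 + 1.736 = 5.43

5.43%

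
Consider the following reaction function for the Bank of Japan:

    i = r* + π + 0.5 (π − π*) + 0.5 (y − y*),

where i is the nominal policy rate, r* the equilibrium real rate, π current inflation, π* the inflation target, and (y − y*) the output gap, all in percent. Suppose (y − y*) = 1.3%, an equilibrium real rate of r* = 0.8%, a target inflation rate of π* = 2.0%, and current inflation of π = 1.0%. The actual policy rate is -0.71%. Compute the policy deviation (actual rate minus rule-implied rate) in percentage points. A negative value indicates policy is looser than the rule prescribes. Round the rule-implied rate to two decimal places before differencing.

-2.66 pp

i = 0.8 + 1.0 + 0.5 × (1.0 − 2.0) + 0.5 × 1.3
   = 0.8 + 1 − 0.5 + 0.65 = 1.95
Deviation = -0.71 − 1.95 = -2.66 pp.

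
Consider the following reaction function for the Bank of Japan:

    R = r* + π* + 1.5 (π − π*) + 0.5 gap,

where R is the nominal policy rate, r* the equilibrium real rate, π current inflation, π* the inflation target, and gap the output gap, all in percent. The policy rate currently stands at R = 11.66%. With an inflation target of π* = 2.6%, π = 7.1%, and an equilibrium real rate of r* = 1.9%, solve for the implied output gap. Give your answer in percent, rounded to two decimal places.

0.82%

0.5 gap = 11.66 − 1.9 − 2.6 − 1.5 × (7.1 − 2.6) = 0.41
gap = 0.41 / 0.5 = 0.82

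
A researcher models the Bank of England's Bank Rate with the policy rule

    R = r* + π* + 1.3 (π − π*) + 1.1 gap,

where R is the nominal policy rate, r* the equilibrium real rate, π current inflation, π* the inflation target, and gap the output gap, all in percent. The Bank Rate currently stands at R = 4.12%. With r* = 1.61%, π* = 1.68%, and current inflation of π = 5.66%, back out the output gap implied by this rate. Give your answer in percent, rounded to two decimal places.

-3.95%

1.1 gap = 4.12 − 1.61 − 1.68 − 1.3 × (5.66 − 1.68) = -4.344
gap = -4.344 / 1.1 = -3.95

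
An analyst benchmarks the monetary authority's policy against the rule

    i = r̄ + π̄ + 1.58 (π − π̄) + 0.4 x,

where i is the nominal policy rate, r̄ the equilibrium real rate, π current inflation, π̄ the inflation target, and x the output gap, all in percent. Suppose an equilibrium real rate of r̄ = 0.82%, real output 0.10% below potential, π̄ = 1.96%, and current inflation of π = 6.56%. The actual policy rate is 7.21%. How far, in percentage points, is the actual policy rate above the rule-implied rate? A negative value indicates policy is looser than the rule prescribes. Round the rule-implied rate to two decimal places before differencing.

-2.80 pp

Output 0.10% below potential → x = -0.10.
i = 0.82 + 1.96 + 1.58 × (6.56 − 1.96) + 0.4 × (-0.10)
   = 0.82 + 1.96 + 7.268 − 0.04 = 10.01
Deviation = 7.21 − 10.01 = -2.80 pp.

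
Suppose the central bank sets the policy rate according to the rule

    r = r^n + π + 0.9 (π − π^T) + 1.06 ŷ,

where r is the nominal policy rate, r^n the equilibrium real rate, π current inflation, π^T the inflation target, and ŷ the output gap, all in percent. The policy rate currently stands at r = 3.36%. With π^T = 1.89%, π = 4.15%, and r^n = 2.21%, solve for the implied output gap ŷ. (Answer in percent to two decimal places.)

-4.75%

1.06 ŷ = 3.36 − 2.21 − 4.15 − 0.9 × (4.15 − 1.89) = -5.034
ŷ = -5.034 / 1.06 = -4.75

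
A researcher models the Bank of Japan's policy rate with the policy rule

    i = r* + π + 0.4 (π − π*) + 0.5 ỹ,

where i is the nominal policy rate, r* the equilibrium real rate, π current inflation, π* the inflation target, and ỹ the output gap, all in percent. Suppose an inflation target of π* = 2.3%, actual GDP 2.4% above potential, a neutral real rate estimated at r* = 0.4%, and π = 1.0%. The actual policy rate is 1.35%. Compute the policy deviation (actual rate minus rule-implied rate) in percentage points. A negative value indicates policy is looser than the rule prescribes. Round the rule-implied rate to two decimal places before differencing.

Output 2.4% above potential → ỹ = 2.4.
i = 0.4 + 1.0 + 0.4 × (1.0 − 2.3) + 0.5 × 2.4
   = 0.4 + 1 − 0.52 + 1.2 = 2.08
Deviation = 1.35 − 2.08 = -0.73 pp.

-0.73 pp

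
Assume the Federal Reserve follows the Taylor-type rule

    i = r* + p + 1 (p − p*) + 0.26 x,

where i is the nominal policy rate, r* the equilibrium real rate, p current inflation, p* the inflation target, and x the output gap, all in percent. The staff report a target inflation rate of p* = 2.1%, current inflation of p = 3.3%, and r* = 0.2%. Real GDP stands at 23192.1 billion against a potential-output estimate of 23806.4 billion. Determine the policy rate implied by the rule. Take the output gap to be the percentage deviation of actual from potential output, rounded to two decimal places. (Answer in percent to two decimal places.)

4.03%

Output gap = 100 × (23192.1 − 23806.4) / 23806.4 = -2.58%.
i = 0.20 + 3.30 + 1 × (3.30 − 2.10) + 0.26 × (-2.58)
   = 0.20 + 3.3 + 1.2 − 0.6708 = 4.03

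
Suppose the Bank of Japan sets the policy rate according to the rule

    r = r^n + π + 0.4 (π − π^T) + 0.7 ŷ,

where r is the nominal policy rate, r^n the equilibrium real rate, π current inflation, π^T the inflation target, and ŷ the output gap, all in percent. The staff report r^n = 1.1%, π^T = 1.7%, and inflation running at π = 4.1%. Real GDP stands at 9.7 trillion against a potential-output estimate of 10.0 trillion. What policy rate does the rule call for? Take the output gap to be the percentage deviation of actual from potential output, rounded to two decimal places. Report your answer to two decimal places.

Output gap = 100 × (9.7 − 10.0) / 10.0 = -3.00%.
r = 1.10 + 4.10 + 0.4 × (4.10 − 1.70) + 0.7 × (-3.00)
   = 1.10 + 4.1 + 0.96 − 2.1 = 4.06

4.06%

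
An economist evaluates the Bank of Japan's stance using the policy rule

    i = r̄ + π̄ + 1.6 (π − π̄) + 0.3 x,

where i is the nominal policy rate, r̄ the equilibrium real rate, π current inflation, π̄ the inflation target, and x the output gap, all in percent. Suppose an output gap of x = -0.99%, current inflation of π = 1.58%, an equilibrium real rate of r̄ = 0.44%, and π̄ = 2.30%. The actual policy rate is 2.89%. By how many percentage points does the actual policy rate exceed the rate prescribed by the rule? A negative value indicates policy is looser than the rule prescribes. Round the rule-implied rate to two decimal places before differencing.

i = 0.44 + 2.30 + 1.6 × (1.58 − 2.30) + 0.3 × (-0.99)
   = 0.44 + 2.3 − 1.152 − 0.297 = 1.29
Deviation = 2.89 − 1.29 = 1.60 pp.

1.60 pp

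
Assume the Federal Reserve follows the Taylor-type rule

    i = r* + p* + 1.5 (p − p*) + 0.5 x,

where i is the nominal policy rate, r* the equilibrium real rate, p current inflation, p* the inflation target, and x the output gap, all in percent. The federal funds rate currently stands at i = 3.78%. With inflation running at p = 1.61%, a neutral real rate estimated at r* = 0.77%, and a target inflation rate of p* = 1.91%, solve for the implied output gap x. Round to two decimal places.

3.10%

0.5 x = 3.78 − 0.77 − 1.91 − 1.5 × (1.61 − 1.91) = 1.55
x = 1.55 / 0.5 = 3.10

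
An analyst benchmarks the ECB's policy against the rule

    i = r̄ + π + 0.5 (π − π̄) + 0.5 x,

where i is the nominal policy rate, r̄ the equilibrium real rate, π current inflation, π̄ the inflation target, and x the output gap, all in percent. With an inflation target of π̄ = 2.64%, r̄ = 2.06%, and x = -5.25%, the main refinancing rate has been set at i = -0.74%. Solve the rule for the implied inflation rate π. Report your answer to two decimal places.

0.76%

Collecting π: i = r̄ + (1 + 0.5) π − 0.5 π̄ + 0.5 x
1.5 π = -0.74 − 2.06 + 0.5 × 2.64 − 0.5 × (-5.25) = 1.145
π = 1.145 / 1.5 = 0.76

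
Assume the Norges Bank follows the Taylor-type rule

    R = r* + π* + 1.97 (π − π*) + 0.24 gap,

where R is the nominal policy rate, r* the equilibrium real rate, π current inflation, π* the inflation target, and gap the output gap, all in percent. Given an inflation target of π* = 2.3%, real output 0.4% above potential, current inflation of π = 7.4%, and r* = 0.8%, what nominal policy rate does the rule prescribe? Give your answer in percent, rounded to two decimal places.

Output 0.4% above potential → gap = 0.4.
R = 0.8 + 2.3 + 1.97 × (7.4 − 2.3) + 0.24 × 0.4
   = 0.8 + 2.3 + 10.047 + 0.096 = 13.24

13.24%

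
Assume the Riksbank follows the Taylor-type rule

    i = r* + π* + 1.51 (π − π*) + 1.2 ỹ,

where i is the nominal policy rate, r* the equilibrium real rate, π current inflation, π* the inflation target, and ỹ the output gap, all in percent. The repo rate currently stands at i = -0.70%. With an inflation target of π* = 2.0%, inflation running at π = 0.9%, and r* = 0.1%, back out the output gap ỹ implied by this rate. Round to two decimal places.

-0.95%

1.2 ỹ = -0.70 − 0.1 − 2.0 − 1.51 × (0.9 − 2.0) = -1.139
ỹ = -1.139 / 1.2 = -0.95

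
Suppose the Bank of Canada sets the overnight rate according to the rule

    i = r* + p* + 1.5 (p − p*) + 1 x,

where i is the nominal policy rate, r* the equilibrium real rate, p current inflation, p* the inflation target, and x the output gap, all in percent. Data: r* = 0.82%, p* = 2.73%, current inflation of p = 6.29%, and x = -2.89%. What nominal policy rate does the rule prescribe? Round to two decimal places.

i = 0.82 + 2.73 + 1.5 × (6.29 − 2.73) + 1 × (-2.89)
   = 0.82 + 2.73 + 5.34 − 2.89 = 6.00

6.00%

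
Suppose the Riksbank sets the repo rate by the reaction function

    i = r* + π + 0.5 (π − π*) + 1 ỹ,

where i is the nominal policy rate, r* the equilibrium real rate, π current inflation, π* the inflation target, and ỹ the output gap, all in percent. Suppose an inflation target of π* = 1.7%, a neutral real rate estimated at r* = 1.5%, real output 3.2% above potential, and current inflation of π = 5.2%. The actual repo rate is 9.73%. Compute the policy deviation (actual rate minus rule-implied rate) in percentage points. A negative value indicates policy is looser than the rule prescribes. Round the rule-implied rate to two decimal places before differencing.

-1.92 pp

Output 3.2% above potential → ỹ = 3.2.
i = 1.5 + 5.2 + 0.5 × (5.2 − 1.7) + 1 × 3.2
   = 1.5 + 5.2 + 1.75 + 3.2 = 11.65
Deviation = 9.73 − 11.65 = -1.92 pp.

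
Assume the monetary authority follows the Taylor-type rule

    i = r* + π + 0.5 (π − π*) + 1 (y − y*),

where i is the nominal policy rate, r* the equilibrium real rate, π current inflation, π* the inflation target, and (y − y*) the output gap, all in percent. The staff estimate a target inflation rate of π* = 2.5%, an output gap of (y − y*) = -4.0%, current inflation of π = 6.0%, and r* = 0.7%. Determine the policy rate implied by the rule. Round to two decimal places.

i = 0.7 + 6.0 + 0.5 × (6.0 − 2.5) + 1 × (-4.0)
   = 0.7 + 6 + 1.75 − 4 = 4.45

4.45%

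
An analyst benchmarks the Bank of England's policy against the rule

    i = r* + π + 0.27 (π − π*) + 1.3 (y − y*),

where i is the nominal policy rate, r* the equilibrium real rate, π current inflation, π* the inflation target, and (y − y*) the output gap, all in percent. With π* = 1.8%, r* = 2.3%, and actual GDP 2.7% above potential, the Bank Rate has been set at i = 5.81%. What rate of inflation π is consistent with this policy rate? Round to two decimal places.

0.38%

Output 2.7% above potential → (y − y*) = 2.7.
Collecting π: i = r* + (1 + 0.27) π − 0.27 π* + 1.3 (y − y*)
1.27 π = 5.81 − 2.3 + 0.27 × 1.8 − 1.3 × 2.7 = 0.486
π = 0.486 / 1.27 = 0.38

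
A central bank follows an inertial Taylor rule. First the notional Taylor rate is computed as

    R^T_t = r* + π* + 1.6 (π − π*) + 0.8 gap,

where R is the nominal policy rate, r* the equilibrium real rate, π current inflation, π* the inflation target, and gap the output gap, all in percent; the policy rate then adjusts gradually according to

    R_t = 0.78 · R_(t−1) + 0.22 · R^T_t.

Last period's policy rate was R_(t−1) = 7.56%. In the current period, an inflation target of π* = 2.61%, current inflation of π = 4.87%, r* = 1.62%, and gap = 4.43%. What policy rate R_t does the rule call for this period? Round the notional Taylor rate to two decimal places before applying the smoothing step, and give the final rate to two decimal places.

R^T_t = 1.62 + 2.61 + 1.6 × (4.87 − 2.61) + 0.8 × 4.43
   = 1.62 + 2.61 + 3.616 + 3.544 = 11.39
R_t = 0.78 × 7.56 + 0.22 × 11.39 = 5.8968 + 2.5058 = 8.40

8.40%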